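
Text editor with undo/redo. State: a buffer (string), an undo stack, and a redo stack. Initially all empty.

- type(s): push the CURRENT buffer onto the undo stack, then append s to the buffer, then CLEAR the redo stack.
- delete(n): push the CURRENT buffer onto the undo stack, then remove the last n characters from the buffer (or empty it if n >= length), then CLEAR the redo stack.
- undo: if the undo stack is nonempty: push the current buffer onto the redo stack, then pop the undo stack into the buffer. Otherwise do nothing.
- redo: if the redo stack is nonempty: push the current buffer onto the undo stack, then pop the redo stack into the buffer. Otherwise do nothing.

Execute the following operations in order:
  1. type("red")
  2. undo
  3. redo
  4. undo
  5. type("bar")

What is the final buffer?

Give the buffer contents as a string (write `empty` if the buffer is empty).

After op 1 (type): buf='red' undo_depth=1 redo_depth=0
After op 2 (undo): buf='(empty)' undo_depth=0 redo_depth=1
After op 3 (redo): buf='red' undo_depth=1 redo_depth=0
After op 4 (undo): buf='(empty)' undo_depth=0 redo_depth=1
After op 5 (type): buf='bar' undo_depth=1 redo_depth=0

Answer: bar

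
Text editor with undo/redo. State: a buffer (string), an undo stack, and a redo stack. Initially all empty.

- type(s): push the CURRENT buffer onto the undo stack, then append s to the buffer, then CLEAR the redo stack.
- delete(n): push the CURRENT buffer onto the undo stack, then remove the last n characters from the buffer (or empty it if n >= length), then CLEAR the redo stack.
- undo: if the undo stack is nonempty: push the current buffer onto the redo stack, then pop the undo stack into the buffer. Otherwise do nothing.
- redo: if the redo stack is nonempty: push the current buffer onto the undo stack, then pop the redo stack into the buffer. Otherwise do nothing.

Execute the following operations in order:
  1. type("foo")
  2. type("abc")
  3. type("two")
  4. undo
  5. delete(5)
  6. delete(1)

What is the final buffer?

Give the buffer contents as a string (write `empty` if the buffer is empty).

Answer: empty

Derivation:
After op 1 (type): buf='foo' undo_depth=1 redo_depth=0
After op 2 (type): buf='fooabc' undo_depth=2 redo_depth=0
After op 3 (type): buf='fooabctwo' undo_depth=3 redo_depth=0
After op 4 (undo): buf='fooabc' undo_depth=2 redo_depth=1
After op 5 (delete): buf='f' undo_depth=3 redo_depth=0
After op 6 (delete): buf='(empty)' undo_depth=4 redo_depth=0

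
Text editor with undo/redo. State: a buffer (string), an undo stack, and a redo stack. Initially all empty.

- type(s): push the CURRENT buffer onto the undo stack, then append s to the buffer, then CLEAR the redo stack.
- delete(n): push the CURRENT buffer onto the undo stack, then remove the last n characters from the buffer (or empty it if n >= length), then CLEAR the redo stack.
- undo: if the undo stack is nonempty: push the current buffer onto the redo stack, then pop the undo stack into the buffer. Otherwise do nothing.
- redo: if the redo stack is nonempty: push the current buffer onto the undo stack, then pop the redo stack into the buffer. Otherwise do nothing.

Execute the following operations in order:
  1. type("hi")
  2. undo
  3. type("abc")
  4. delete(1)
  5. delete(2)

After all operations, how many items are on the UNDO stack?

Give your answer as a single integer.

Answer: 3

Derivation:
After op 1 (type): buf='hi' undo_depth=1 redo_depth=0
After op 2 (undo): buf='(empty)' undo_depth=0 redo_depth=1
After op 3 (type): buf='abc' undo_depth=1 redo_depth=0
After op 4 (delete): buf='ab' undo_depth=2 redo_depth=0
After op 5 (delete): buf='(empty)' undo_depth=3 redo_depth=0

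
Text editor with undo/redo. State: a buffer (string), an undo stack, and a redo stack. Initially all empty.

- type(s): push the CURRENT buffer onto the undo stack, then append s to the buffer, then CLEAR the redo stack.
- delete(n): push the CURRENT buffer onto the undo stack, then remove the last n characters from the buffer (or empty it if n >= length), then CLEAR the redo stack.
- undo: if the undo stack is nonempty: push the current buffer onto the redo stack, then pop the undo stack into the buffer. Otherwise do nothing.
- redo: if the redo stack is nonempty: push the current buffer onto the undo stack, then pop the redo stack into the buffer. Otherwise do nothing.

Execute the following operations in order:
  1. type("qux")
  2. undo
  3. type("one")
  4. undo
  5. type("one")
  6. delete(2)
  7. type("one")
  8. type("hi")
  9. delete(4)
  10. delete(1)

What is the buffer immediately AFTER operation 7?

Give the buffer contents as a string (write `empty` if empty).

Answer: oone

Derivation:
After op 1 (type): buf='qux' undo_depth=1 redo_depth=0
After op 2 (undo): buf='(empty)' undo_depth=0 redo_depth=1
After op 3 (type): buf='one' undo_depth=1 redo_depth=0
After op 4 (undo): buf='(empty)' undo_depth=0 redo_depth=1
After op 5 (type): buf='one' undo_depth=1 redo_depth=0
After op 6 (delete): buf='o' undo_depth=2 redo_depth=0
After op 7 (type): buf='oone' undo_depth=3 redo_depth=0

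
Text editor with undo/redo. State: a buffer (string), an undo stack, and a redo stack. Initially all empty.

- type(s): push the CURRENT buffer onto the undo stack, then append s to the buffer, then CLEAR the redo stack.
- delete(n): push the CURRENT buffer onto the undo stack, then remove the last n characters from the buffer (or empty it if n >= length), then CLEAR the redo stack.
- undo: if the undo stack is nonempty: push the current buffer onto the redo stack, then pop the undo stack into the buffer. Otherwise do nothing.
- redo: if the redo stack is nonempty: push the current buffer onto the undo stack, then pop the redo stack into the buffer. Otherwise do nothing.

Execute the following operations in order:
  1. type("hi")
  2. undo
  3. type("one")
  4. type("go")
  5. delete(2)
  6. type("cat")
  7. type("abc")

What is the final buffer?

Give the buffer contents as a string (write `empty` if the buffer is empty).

Answer: onecatabc

Derivation:
After op 1 (type): buf='hi' undo_depth=1 redo_depth=0
After op 2 (undo): buf='(empty)' undo_depth=0 redo_depth=1
After op 3 (type): buf='one' undo_depth=1 redo_depth=0
After op 4 (type): buf='onego' undo_depth=2 redo_depth=0
After op 5 (delete): buf='one' undo_depth=3 redo_depth=0
After op 6 (type): buf='onecat' undo_depth=4 redo_depth=0
After op 7 (type): buf='onecatabc' undo_depth=5 redo_depth=0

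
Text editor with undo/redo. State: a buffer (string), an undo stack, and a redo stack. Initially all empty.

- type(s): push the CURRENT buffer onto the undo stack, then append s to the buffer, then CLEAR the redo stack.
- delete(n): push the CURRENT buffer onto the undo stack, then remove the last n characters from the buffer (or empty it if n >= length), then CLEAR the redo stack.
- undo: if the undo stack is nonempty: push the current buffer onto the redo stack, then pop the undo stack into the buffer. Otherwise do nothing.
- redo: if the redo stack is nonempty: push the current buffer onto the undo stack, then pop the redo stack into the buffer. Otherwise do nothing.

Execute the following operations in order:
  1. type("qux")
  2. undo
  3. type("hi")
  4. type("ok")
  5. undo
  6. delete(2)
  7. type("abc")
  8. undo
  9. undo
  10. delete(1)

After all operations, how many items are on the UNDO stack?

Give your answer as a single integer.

After op 1 (type): buf='qux' undo_depth=1 redo_depth=0
After op 2 (undo): buf='(empty)' undo_depth=0 redo_depth=1
After op 3 (type): buf='hi' undo_depth=1 redo_depth=0
After op 4 (type): buf='hiok' undo_depth=2 redo_depth=0
After op 5 (undo): buf='hi' undo_depth=1 redo_depth=1
After op 6 (delete): buf='(empty)' undo_depth=2 redo_depth=0
After op 7 (type): buf='abc' undo_depth=3 redo_depth=0
After op 8 (undo): buf='(empty)' undo_depth=2 redo_depth=1
After op 9 (undo): buf='hi' undo_depth=1 redo_depth=2
After op 10 (delete): buf='h' undo_depth=2 redo_depth=0

Answer: 2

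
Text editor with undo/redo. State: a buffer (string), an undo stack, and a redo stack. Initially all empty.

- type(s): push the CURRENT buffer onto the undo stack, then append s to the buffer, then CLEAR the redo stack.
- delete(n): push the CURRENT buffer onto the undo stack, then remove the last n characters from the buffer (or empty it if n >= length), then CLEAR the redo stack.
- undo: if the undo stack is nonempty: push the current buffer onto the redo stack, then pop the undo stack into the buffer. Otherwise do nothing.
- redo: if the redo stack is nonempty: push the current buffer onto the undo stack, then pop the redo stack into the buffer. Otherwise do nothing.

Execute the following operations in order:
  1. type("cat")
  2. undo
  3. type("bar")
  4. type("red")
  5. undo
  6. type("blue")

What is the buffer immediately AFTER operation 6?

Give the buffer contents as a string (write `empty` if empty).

After op 1 (type): buf='cat' undo_depth=1 redo_depth=0
After op 2 (undo): buf='(empty)' undo_depth=0 redo_depth=1
After op 3 (type): buf='bar' undo_depth=1 redo_depth=0
After op 4 (type): buf='barred' undo_depth=2 redo_depth=0
After op 5 (undo): buf='bar' undo_depth=1 redo_depth=1
After op 6 (type): buf='barblue' undo_depth=2 redo_depth=0

Answer: barblue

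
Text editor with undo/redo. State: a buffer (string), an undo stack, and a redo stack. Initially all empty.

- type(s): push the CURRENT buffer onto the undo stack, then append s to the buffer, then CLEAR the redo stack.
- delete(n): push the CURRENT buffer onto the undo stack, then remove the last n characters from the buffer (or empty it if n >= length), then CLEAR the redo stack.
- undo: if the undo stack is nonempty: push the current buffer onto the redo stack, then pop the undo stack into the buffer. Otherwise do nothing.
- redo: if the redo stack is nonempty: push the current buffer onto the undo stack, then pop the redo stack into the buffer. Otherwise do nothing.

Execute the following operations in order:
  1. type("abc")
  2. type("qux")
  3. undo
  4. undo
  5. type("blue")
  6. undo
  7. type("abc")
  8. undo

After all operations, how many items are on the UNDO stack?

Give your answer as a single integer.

After op 1 (type): buf='abc' undo_depth=1 redo_depth=0
After op 2 (type): buf='abcqux' undo_depth=2 redo_depth=0
After op 3 (undo): buf='abc' undo_depth=1 redo_depth=1
After op 4 (undo): buf='(empty)' undo_depth=0 redo_depth=2
After op 5 (type): buf='blue' undo_depth=1 redo_depth=0
After op 6 (undo): buf='(empty)' undo_depth=0 redo_depth=1
After op 7 (type): buf='abc' undo_depth=1 redo_depth=0
After op 8 (undo): buf='(empty)' undo_depth=0 redo_depth=1

Answer: 0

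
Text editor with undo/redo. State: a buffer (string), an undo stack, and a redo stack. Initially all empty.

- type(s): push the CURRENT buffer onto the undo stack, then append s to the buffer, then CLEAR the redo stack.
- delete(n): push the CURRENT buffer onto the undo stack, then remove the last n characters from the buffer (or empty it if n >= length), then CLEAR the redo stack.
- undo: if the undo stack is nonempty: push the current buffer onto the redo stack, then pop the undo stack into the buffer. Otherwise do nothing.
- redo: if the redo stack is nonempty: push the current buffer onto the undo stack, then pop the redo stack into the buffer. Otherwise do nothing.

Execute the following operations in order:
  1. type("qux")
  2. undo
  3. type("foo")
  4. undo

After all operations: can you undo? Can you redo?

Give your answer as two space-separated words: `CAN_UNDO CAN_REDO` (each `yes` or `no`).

Answer: no yes

Derivation:
After op 1 (type): buf='qux' undo_depth=1 redo_depth=0
After op 2 (undo): buf='(empty)' undo_depth=0 redo_depth=1
After op 3 (type): buf='foo' undo_depth=1 redo_depth=0
After op 4 (undo): buf='(empty)' undo_depth=0 redo_depth=1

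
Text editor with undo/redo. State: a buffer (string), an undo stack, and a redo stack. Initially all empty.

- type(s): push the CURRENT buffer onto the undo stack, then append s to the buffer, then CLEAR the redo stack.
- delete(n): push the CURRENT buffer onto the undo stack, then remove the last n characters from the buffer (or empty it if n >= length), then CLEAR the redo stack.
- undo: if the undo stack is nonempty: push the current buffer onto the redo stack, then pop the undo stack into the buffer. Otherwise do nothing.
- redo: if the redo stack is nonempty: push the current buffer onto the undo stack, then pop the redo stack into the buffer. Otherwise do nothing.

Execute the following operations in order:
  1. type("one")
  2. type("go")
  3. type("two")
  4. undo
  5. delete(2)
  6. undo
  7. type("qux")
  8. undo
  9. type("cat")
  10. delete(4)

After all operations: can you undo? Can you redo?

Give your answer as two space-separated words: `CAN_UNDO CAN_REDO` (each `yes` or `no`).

Answer: yes no

Derivation:
After op 1 (type): buf='one' undo_depth=1 redo_depth=0
After op 2 (type): buf='onego' undo_depth=2 redo_depth=0
After op 3 (type): buf='onegotwo' undo_depth=3 redo_depth=0
After op 4 (undo): buf='onego' undo_depth=2 redo_depth=1
After op 5 (delete): buf='one' undo_depth=3 redo_depth=0
After op 6 (undo): buf='onego' undo_depth=2 redo_depth=1
After op 7 (type): buf='onegoqux' undo_depth=3 redo_depth=0
After op 8 (undo): buf='onego' undo_depth=2 redo_depth=1
After op 9 (type): buf='onegocat' undo_depth=3 redo_depth=0
After op 10 (delete): buf='oneg' undo_depth=4 redo_depth=0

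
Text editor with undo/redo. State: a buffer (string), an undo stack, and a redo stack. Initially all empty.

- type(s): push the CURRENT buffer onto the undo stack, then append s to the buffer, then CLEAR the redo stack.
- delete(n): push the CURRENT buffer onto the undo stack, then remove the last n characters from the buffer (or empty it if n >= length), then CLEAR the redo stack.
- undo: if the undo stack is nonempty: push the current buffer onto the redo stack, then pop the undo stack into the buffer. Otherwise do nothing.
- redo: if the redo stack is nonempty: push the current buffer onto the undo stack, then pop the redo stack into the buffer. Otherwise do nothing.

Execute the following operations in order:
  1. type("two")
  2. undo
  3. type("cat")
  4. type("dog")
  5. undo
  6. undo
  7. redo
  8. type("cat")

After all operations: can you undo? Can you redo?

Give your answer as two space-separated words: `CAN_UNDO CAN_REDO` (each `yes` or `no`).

After op 1 (type): buf='two' undo_depth=1 redo_depth=0
After op 2 (undo): buf='(empty)' undo_depth=0 redo_depth=1
After op 3 (type): buf='cat' undo_depth=1 redo_depth=0
After op 4 (type): buf='catdog' undo_depth=2 redo_depth=0
After op 5 (undo): buf='cat' undo_depth=1 redo_depth=1
After op 6 (undo): buf='(empty)' undo_depth=0 redo_depth=2
After op 7 (redo): buf='cat' undo_depth=1 redo_depth=1
After op 8 (type): buf='catcat' undo_depth=2 redo_depth=0

Answer: yes no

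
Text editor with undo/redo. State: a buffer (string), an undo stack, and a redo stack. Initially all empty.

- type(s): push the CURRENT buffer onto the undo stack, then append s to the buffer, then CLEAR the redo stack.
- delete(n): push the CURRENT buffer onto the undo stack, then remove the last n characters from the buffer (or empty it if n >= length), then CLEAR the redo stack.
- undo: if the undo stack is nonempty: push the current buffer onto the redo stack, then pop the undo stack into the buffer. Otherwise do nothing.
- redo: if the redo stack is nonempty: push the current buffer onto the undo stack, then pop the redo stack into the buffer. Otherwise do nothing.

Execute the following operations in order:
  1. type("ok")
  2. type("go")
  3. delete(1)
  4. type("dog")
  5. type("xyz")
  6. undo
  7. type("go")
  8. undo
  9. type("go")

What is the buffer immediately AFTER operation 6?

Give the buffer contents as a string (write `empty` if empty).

Answer: okgdog

Derivation:
After op 1 (type): buf='ok' undo_depth=1 redo_depth=0
After op 2 (type): buf='okgo' undo_depth=2 redo_depth=0
After op 3 (delete): buf='okg' undo_depth=3 redo_depth=0
After op 4 (type): buf='okgdog' undo_depth=4 redo_depth=0
After op 5 (type): buf='okgdogxyz' undo_depth=5 redo_depth=0
After op 6 (undo): buf='okgdog' undo_depth=4 redo_depth=1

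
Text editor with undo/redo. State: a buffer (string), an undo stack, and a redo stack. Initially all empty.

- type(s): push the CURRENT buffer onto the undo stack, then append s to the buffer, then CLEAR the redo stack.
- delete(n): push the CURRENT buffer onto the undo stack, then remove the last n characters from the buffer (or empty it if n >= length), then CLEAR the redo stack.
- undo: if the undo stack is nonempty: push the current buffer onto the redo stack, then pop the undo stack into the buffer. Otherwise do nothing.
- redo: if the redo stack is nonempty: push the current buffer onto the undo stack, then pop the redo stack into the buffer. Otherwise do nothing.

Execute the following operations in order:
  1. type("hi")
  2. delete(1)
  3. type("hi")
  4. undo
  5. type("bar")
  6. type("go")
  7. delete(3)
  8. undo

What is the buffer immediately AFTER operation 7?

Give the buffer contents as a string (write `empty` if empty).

Answer: hba

Derivation:
After op 1 (type): buf='hi' undo_depth=1 redo_depth=0
After op 2 (delete): buf='h' undo_depth=2 redo_depth=0
After op 3 (type): buf='hhi' undo_depth=3 redo_depth=0
After op 4 (undo): buf='h' undo_depth=2 redo_depth=1
After op 5 (type): buf='hbar' undo_depth=3 redo_depth=0
After op 6 (type): buf='hbargo' undo_depth=4 redo_depth=0
After op 7 (delete): buf='hba' undo_depth=5 redo_depth=0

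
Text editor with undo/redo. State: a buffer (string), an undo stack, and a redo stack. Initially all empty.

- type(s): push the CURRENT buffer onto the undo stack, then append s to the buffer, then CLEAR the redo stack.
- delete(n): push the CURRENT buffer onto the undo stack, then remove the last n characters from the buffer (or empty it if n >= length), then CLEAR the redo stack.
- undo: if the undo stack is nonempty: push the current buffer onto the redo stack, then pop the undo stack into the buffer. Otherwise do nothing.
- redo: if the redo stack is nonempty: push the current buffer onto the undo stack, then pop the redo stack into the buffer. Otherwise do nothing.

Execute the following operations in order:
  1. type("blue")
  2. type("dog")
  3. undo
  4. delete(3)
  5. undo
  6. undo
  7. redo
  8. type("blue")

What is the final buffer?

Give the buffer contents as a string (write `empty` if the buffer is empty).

Answer: blueblue

Derivation:
After op 1 (type): buf='blue' undo_depth=1 redo_depth=0
After op 2 (type): buf='bluedog' undo_depth=2 redo_depth=0
After op 3 (undo): buf='blue' undo_depth=1 redo_depth=1
After op 4 (delete): buf='b' undo_depth=2 redo_depth=0
After op 5 (undo): buf='blue' undo_depth=1 redo_depth=1
After op 6 (undo): buf='(empty)' undo_depth=0 redo_depth=2
After op 7 (redo): buf='blue' undo_depth=1 redo_depth=1
After op 8 (type): buf='blueblue' undo_depth=2 redo_depth=0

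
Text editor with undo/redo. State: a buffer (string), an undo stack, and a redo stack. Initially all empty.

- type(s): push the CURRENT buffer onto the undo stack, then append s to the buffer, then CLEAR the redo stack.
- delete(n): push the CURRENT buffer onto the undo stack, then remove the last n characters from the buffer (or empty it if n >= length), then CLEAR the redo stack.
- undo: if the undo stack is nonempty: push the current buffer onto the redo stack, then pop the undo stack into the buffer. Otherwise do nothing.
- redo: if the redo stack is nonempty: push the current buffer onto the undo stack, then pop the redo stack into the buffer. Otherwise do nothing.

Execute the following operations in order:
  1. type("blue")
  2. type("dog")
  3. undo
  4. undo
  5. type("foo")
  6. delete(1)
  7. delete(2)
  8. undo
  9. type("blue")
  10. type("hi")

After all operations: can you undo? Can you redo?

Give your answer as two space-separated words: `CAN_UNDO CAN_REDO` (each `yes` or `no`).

Answer: yes no

Derivation:
After op 1 (type): buf='blue' undo_depth=1 redo_depth=0
After op 2 (type): buf='bluedog' undo_depth=2 redo_depth=0
After op 3 (undo): buf='blue' undo_depth=1 redo_depth=1
After op 4 (undo): buf='(empty)' undo_depth=0 redo_depth=2
After op 5 (type): buf='foo' undo_depth=1 redo_depth=0
After op 6 (delete): buf='fo' undo_depth=2 redo_depth=0
After op 7 (delete): buf='(empty)' undo_depth=3 redo_depth=0
After op 8 (undo): buf='fo' undo_depth=2 redo_depth=1
After op 9 (type): buf='foblue' undo_depth=3 redo_depth=0
After op 10 (type): buf='fobluehi' undo_depth=4 redo_depth=0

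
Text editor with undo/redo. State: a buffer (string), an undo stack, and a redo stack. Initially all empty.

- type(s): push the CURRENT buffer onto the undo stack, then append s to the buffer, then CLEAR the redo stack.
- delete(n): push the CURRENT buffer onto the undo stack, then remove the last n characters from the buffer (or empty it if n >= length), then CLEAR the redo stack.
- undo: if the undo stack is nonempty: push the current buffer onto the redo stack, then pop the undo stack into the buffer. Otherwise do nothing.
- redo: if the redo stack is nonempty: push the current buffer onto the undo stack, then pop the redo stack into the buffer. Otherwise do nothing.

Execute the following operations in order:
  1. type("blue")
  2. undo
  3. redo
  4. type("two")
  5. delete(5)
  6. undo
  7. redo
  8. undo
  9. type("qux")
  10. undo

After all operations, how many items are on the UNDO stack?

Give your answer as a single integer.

Answer: 2

Derivation:
After op 1 (type): buf='blue' undo_depth=1 redo_depth=0
After op 2 (undo): buf='(empty)' undo_depth=0 redo_depth=1
After op 3 (redo): buf='blue' undo_depth=1 redo_depth=0
After op 4 (type): buf='bluetwo' undo_depth=2 redo_depth=0
After op 5 (delete): buf='bl' undo_depth=3 redo_depth=0
After op 6 (undo): buf='bluetwo' undo_depth=2 redo_depth=1
After op 7 (redo): buf='bl' undo_depth=3 redo_depth=0
After op 8 (undo): buf='bluetwo' undo_depth=2 redo_depth=1
After op 9 (type): buf='bluetwoqux' undo_depth=3 redo_depth=0
After op 10 (undo): buf='bluetwo' undo_depth=2 redo_depth=1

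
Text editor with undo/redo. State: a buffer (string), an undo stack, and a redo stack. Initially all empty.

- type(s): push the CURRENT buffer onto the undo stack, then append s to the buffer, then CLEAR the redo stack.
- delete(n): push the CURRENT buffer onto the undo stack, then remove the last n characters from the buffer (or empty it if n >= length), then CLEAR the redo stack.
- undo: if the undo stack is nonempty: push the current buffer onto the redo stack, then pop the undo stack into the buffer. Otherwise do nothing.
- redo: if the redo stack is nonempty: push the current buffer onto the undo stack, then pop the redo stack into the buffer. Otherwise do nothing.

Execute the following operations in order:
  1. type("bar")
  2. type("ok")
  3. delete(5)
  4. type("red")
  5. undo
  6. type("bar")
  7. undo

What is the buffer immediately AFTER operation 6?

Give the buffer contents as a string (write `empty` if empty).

Answer: bar

Derivation:
After op 1 (type): buf='bar' undo_depth=1 redo_depth=0
After op 2 (type): buf='barok' undo_depth=2 redo_depth=0
After op 3 (delete): buf='(empty)' undo_depth=3 redo_depth=0
After op 4 (type): buf='red' undo_depth=4 redo_depth=0
After op 5 (undo): buf='(empty)' undo_depth=3 redo_depth=1
After op 6 (type): buf='bar' undo_depth=4 redo_depth=0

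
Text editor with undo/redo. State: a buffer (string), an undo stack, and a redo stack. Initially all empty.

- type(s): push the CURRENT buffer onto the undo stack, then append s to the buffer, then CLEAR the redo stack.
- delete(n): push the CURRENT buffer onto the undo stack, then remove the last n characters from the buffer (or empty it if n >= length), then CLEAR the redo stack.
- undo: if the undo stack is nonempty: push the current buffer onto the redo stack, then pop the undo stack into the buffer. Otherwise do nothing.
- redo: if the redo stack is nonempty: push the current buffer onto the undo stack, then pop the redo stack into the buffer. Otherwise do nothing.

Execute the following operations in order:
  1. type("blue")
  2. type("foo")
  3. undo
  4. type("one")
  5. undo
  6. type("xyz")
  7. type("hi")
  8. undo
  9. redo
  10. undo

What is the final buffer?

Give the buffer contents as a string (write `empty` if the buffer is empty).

After op 1 (type): buf='blue' undo_depth=1 redo_depth=0
After op 2 (type): buf='bluefoo' undo_depth=2 redo_depth=0
After op 3 (undo): buf='blue' undo_depth=1 redo_depth=1
After op 4 (type): buf='blueone' undo_depth=2 redo_depth=0
After op 5 (undo): buf='blue' undo_depth=1 redo_depth=1
After op 6 (type): buf='bluexyz' undo_depth=2 redo_depth=0
After op 7 (type): buf='bluexyzhi' undo_depth=3 redo_depth=0
After op 8 (undo): buf='bluexyz' undo_depth=2 redo_depth=1
After op 9 (redo): buf='bluexyzhi' undo_depth=3 redo_depth=0
After op 10 (undo): buf='bluexyz' undo_depth=2 redo_depth=1

Answer: bluexyz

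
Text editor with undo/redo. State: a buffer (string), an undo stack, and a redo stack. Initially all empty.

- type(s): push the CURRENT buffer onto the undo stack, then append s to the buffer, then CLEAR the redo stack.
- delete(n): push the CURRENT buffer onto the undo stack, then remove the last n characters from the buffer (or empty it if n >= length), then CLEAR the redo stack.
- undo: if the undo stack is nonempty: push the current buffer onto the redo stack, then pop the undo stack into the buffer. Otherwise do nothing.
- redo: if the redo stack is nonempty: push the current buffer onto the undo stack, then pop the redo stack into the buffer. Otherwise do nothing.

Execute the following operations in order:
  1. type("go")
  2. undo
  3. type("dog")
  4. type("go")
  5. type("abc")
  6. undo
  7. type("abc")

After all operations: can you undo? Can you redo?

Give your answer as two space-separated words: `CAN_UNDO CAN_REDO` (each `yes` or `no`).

After op 1 (type): buf='go' undo_depth=1 redo_depth=0
After op 2 (undo): buf='(empty)' undo_depth=0 redo_depth=1
After op 3 (type): buf='dog' undo_depth=1 redo_depth=0
After op 4 (type): buf='doggo' undo_depth=2 redo_depth=0
After op 5 (type): buf='doggoabc' undo_depth=3 redo_depth=0
After op 6 (undo): buf='doggo' undo_depth=2 redo_depth=1
After op 7 (type): buf='doggoabc' undo_depth=3 redo_depth=0

Answer: yes no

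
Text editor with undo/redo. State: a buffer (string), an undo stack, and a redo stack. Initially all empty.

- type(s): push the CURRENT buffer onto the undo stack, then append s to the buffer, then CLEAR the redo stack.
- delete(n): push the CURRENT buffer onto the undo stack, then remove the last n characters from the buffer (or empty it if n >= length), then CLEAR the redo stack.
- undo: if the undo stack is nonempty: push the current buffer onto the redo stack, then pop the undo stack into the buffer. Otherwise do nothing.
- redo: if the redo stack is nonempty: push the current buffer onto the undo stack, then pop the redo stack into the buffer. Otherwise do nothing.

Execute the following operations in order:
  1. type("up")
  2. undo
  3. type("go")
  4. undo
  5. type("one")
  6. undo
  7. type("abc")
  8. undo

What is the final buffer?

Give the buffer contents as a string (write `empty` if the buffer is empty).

After op 1 (type): buf='up' undo_depth=1 redo_depth=0
After op 2 (undo): buf='(empty)' undo_depth=0 redo_depth=1
After op 3 (type): buf='go' undo_depth=1 redo_depth=0
After op 4 (undo): buf='(empty)' undo_depth=0 redo_depth=1
After op 5 (type): buf='one' undo_depth=1 redo_depth=0
After op 6 (undo): buf='(empty)' undo_depth=0 redo_depth=1
After op 7 (type): buf='abc' undo_depth=1 redo_depth=0
After op 8 (undo): buf='(empty)' undo_depth=0 redo_depth=1

Answer: empty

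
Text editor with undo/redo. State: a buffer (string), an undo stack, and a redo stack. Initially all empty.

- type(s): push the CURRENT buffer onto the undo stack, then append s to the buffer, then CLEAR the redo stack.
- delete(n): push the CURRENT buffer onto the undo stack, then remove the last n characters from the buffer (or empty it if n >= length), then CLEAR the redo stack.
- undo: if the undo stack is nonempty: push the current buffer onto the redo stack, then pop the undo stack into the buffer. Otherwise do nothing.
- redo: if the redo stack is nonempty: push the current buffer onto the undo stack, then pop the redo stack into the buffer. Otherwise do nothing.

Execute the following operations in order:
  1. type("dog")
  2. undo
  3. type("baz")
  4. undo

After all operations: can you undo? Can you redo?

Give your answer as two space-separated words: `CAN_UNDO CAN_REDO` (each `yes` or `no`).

After op 1 (type): buf='dog' undo_depth=1 redo_depth=0
After op 2 (undo): buf='(empty)' undo_depth=0 redo_depth=1
After op 3 (type): buf='baz' undo_depth=1 redo_depth=0
After op 4 (undo): buf='(empty)' undo_depth=0 redo_depth=1

Answer: no yes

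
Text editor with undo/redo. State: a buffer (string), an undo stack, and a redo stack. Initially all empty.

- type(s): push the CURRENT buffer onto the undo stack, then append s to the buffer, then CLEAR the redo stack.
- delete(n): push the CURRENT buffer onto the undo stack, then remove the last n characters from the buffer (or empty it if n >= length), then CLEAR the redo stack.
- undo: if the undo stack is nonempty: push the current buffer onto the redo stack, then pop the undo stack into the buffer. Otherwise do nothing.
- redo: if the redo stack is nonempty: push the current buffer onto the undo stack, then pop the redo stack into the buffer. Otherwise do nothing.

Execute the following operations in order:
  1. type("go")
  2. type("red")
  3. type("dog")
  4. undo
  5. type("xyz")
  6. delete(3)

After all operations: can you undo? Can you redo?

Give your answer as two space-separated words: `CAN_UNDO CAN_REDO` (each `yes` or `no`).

After op 1 (type): buf='go' undo_depth=1 redo_depth=0
After op 2 (type): buf='gored' undo_depth=2 redo_depth=0
After op 3 (type): buf='goreddog' undo_depth=3 redo_depth=0
After op 4 (undo): buf='gored' undo_depth=2 redo_depth=1
After op 5 (type): buf='goredxyz' undo_depth=3 redo_depth=0
After op 6 (delete): buf='gored' undo_depth=4 redo_depth=0

Answer: yes no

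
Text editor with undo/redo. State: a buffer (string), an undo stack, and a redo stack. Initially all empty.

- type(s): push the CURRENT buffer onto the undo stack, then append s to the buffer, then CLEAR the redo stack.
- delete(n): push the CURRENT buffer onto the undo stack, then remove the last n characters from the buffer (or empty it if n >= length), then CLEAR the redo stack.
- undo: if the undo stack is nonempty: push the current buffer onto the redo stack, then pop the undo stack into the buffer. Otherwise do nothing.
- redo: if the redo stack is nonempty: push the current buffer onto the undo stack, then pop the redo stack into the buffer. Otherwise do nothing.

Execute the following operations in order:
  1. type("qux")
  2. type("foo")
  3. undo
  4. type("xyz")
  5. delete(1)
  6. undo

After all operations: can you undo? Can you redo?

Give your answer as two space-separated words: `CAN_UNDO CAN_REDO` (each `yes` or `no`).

Answer: yes yes

Derivation:
After op 1 (type): buf='qux' undo_depth=1 redo_depth=0
After op 2 (type): buf='quxfoo' undo_depth=2 redo_depth=0
After op 3 (undo): buf='qux' undo_depth=1 redo_depth=1
After op 4 (type): buf='quxxyz' undo_depth=2 redo_depth=0
After op 5 (delete): buf='quxxy' undo_depth=3 redo_depth=0
After op 6 (undo): buf='quxxyz' undo_depth=2 redo_depth=1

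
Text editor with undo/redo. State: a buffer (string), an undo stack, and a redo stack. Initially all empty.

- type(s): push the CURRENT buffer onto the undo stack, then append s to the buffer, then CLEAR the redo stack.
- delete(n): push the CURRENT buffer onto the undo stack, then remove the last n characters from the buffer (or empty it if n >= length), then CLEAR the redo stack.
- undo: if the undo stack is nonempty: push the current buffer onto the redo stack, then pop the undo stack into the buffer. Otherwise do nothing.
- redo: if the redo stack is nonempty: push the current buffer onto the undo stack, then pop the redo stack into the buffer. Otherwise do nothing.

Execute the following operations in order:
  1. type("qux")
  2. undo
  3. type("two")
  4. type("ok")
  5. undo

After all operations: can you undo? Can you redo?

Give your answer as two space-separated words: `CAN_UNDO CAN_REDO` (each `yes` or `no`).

Answer: yes yes

Derivation:
After op 1 (type): buf='qux' undo_depth=1 redo_depth=0
After op 2 (undo): buf='(empty)' undo_depth=0 redo_depth=1
After op 3 (type): buf='two' undo_depth=1 redo_depth=0
After op 4 (type): buf='twook' undo_depth=2 redo_depth=0
After op 5 (undo): buf='two' undo_depth=1 redo_depth=1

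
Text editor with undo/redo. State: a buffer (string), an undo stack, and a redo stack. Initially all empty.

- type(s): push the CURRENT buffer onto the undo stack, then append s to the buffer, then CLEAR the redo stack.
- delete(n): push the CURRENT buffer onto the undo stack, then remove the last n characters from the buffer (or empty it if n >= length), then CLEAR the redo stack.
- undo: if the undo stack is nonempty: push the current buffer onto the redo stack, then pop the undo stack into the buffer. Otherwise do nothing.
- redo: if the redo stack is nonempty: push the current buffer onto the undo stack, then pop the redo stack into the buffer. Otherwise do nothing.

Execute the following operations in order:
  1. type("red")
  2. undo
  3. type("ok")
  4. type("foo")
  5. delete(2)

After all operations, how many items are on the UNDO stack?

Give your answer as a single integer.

Answer: 3

Derivation:
After op 1 (type): buf='red' undo_depth=1 redo_depth=0
After op 2 (undo): buf='(empty)' undo_depth=0 redo_depth=1
After op 3 (type): buf='ok' undo_depth=1 redo_depth=0
After op 4 (type): buf='okfoo' undo_depth=2 redo_depth=0
After op 5 (delete): buf='okf' undo_depth=3 redo_depth=0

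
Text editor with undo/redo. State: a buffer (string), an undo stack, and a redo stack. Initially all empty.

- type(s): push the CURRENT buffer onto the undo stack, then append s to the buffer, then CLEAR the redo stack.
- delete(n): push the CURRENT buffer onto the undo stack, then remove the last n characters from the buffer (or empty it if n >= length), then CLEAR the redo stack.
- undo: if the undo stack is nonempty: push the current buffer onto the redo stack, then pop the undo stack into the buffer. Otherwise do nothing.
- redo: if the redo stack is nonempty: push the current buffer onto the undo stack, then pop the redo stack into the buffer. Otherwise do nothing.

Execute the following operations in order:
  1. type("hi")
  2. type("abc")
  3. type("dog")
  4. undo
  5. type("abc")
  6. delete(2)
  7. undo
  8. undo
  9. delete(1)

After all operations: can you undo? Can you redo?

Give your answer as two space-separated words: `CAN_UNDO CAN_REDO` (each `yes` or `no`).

Answer: yes no

Derivation:
After op 1 (type): buf='hi' undo_depth=1 redo_depth=0
After op 2 (type): buf='hiabc' undo_depth=2 redo_depth=0
After op 3 (type): buf='hiabcdog' undo_depth=3 redo_depth=0
After op 4 (undo): buf='hiabc' undo_depth=2 redo_depth=1
After op 5 (type): buf='hiabcabc' undo_depth=3 redo_depth=0
After op 6 (delete): buf='hiabca' undo_depth=4 redo_depth=0
After op 7 (undo): buf='hiabcabc' undo_depth=3 redo_depth=1
After op 8 (undo): buf='hiabc' undo_depth=2 redo_depth=2
After op 9 (delete): buf='hiab' undo_depth=3 redo_depth=0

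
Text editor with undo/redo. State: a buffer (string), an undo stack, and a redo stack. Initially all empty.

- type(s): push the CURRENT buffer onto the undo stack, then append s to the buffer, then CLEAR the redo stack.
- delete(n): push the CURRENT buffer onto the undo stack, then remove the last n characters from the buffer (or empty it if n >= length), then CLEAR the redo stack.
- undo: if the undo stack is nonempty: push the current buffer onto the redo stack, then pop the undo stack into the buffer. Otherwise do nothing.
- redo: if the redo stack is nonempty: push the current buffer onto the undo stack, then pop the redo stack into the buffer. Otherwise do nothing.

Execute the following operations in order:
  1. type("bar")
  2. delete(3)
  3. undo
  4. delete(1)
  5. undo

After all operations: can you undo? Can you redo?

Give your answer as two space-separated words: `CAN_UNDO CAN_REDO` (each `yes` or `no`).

After op 1 (type): buf='bar' undo_depth=1 redo_depth=0
After op 2 (delete): buf='(empty)' undo_depth=2 redo_depth=0
After op 3 (undo): buf='bar' undo_depth=1 redo_depth=1
After op 4 (delete): buf='ba' undo_depth=2 redo_depth=0
After op 5 (undo): buf='bar' undo_depth=1 redo_depth=1

Answer: yes yes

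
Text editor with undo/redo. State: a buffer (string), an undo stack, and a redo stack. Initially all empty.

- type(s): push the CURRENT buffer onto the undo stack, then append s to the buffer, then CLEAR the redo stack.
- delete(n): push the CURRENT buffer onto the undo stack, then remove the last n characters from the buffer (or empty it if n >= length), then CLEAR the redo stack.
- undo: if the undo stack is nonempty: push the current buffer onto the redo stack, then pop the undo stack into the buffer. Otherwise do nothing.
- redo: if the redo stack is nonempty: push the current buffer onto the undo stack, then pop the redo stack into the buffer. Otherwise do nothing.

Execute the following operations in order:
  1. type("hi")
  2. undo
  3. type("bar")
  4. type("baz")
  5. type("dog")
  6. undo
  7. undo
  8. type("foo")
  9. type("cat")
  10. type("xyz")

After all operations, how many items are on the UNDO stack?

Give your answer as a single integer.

Answer: 4

Derivation:
After op 1 (type): buf='hi' undo_depth=1 redo_depth=0
After op 2 (undo): buf='(empty)' undo_depth=0 redo_depth=1
After op 3 (type): buf='bar' undo_depth=1 redo_depth=0
After op 4 (type): buf='barbaz' undo_depth=2 redo_depth=0
After op 5 (type): buf='barbazdog' undo_depth=3 redo_depth=0
After op 6 (undo): buf='barbaz' undo_depth=2 redo_depth=1
After op 7 (undo): buf='bar' undo_depth=1 redo_depth=2
After op 8 (type): buf='barfoo' undo_depth=2 redo_depth=0
After op 9 (type): buf='barfoocat' undo_depth=3 redo_depth=0
After op 10 (type): buf='barfoocatxyz' undo_depth=4 redo_depth=0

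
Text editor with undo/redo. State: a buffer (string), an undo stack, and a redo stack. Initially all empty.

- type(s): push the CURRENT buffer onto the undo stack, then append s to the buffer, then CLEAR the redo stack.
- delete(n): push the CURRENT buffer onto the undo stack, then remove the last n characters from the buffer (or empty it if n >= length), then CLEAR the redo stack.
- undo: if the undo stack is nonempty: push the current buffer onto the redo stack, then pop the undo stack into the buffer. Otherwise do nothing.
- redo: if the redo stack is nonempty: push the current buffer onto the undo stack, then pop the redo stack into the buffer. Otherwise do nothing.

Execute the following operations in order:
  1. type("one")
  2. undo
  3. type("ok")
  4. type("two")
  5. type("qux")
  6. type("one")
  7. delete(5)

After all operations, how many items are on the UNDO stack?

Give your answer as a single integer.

After op 1 (type): buf='one' undo_depth=1 redo_depth=0
After op 2 (undo): buf='(empty)' undo_depth=0 redo_depth=1
After op 3 (type): buf='ok' undo_depth=1 redo_depth=0
After op 4 (type): buf='oktwo' undo_depth=2 redo_depth=0
After op 5 (type): buf='oktwoqux' undo_depth=3 redo_depth=0
After op 6 (type): buf='oktwoquxone' undo_depth=4 redo_depth=0
After op 7 (delete): buf='oktwoq' undo_depth=5 redo_depth=0

Answer: 5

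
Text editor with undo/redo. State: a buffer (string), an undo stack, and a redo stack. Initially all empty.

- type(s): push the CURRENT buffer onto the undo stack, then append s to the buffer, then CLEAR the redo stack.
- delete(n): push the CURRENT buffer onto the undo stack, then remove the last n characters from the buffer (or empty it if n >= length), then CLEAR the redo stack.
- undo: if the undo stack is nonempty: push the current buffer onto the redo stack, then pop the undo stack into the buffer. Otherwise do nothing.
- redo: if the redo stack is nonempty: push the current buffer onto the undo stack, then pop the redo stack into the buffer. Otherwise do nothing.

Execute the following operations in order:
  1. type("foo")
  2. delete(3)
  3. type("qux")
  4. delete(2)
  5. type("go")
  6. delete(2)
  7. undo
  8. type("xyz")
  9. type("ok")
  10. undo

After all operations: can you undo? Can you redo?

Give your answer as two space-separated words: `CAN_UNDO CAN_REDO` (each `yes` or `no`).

Answer: yes yes

Derivation:
After op 1 (type): buf='foo' undo_depth=1 redo_depth=0
After op 2 (delete): buf='(empty)' undo_depth=2 redo_depth=0
After op 3 (type): buf='qux' undo_depth=3 redo_depth=0
After op 4 (delete): buf='q' undo_depth=4 redo_depth=0
After op 5 (type): buf='qgo' undo_depth=5 redo_depth=0
After op 6 (delete): buf='q' undo_depth=6 redo_depth=0
After op 7 (undo): buf='qgo' undo_depth=5 redo_depth=1
After op 8 (type): buf='qgoxyz' undo_depth=6 redo_depth=0
After op 9 (type): buf='qgoxyzok' undo_depth=7 redo_depth=0
After op 10 (undo): buf='qgoxyz' undo_depth=6 redo_depth=1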